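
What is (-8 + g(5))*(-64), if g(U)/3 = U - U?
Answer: 512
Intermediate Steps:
g(U) = 0 (g(U) = 3*(U - U) = 3*0 = 0)
(-8 + g(5))*(-64) = (-8 + 0)*(-64) = -8*(-64) = 512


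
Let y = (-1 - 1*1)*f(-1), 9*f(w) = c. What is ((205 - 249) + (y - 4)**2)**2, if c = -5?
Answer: 8340544/6561 ≈ 1271.2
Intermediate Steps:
f(w) = -5/9 (f(w) = (1/9)*(-5) = -5/9)
y = 10/9 (y = (-1 - 1*1)*(-5/9) = (-1 - 1)*(-5/9) = -2*(-5/9) = 10/9 ≈ 1.1111)
((205 - 249) + (y - 4)**2)**2 = ((205 - 249) + (10/9 - 4)**2)**2 = (-44 + (-26/9)**2)**2 = (-44 + 676/81)**2 = (-2888/81)**2 = 8340544/6561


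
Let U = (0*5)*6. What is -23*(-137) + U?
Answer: 3151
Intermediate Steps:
U = 0 (U = 0*6 = 0)
-23*(-137) + U = -23*(-137) + 0 = 3151 + 0 = 3151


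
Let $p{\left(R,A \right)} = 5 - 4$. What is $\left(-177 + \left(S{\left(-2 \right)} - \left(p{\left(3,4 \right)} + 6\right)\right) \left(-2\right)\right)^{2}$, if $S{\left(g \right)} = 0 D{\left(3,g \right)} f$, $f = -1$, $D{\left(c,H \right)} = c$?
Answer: $26569$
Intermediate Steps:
$p{\left(R,A \right)} = 1$ ($p{\left(R,A \right)} = 5 - 4 = 1$)
$S{\left(g \right)} = 0$ ($S{\left(g \right)} = 0 \cdot 3 \left(-1\right) = 0 \left(-1\right) = 0$)
$\left(-177 + \left(S{\left(-2 \right)} - \left(p{\left(3,4 \right)} + 6\right)\right) \left(-2\right)\right)^{2} = \left(-177 + \left(0 - \left(1 + 6\right)\right) \left(-2\right)\right)^{2} = \left(-177 + \left(0 - 7\right) \left(-2\right)\right)^{2} = \left(-177 - -14\right)^{2} = \left(-177 + 14\right)^{2} = \left(-163\right)^{2} = 26569$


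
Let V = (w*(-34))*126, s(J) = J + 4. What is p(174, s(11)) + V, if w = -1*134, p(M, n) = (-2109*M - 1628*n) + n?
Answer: 182685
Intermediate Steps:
s(J) = 4 + J
p(M, n) = -2109*M - 1627*n
w = -134
V = 574056 (V = -134*(-34)*126 = 4556*126 = 574056)
p(174, s(11)) + V = (-2109*174 - 1627*(4 + 11)) + 574056 = (-366966 - 1627*15) + 574056 = (-366966 - 24405) + 574056 = -391371 + 574056 = 182685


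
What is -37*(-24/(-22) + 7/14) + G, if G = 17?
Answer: -921/22 ≈ -41.864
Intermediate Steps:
-37*(-24/(-22) + 7/14) + G = -37*(-24/(-22) + 7/14) + 17 = -37*(-24*(-1/22) + 7*(1/14)) + 17 = -37*(12/11 + 1/2) + 17 = -37*35/22 + 17 = -1295/22 + 17 = -921/22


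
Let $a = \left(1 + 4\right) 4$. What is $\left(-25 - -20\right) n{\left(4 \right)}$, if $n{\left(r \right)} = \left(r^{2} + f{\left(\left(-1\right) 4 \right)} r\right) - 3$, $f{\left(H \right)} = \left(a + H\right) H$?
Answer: $1215$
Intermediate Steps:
$a = 20$ ($a = 5 \cdot 4 = 20$)
$f{\left(H \right)} = H \left(20 + H\right)$ ($f{\left(H \right)} = \left(20 + H\right) H = H \left(20 + H\right)$)
$n{\left(r \right)} = -3 + r^{2} - 64 r$ ($n{\left(r \right)} = \left(r^{2} + \left(-1\right) 4 \left(20 - 4\right) r\right) - 3 = \left(r^{2} + - 4 \left(20 - 4\right) r\right) - 3 = \left(r^{2} + \left(-4\right) 16 r\right) - 3 = \left(r^{2} - 64 r\right) - 3 = -3 + r^{2} - 64 r$)
$\left(-25 - -20\right) n{\left(4 \right)} = \left(-25 - -20\right) \left(-3 + 4^{2} - 256\right) = \left(-25 + 20\right) \left(-3 + 16 - 256\right) = \left(-5\right) \left(-243\right) = 1215$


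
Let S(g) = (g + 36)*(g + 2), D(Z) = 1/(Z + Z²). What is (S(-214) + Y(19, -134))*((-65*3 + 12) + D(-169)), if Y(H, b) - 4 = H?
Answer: -196185757865/28392 ≈ -6.9099e+6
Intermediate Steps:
Y(H, b) = 4 + H
S(g) = (2 + g)*(36 + g) (S(g) = (36 + g)*(2 + g) = (2 + g)*(36 + g))
(S(-214) + Y(19, -134))*((-65*3 + 12) + D(-169)) = ((72 + (-214)² + 38*(-214)) + (4 + 19))*((-65*3 + 12) + 1/((-169)*(1 - 169))) = ((72 + 45796 - 8132) + 23)*((-195 + 12) - 1/169/(-168)) = (37736 + 23)*(-183 - 1/169*(-1/168)) = 37759*(-183 + 1/28392) = 37759*(-5195735/28392) = -196185757865/28392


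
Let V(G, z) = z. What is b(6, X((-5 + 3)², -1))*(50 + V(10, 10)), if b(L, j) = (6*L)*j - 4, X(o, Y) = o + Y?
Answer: 6240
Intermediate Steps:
X(o, Y) = Y + o
b(L, j) = -4 + 6*L*j (b(L, j) = 6*L*j - 4 = -4 + 6*L*j)
b(6, X((-5 + 3)², -1))*(50 + V(10, 10)) = (-4 + 6*6*(-1 + (-5 + 3)²))*(50 + 10) = (-4 + 6*6*(-1 + (-2)²))*60 = (-4 + 6*6*(-1 + 4))*60 = (-4 + 6*6*3)*60 = (-4 + 108)*60 = 104*60 = 6240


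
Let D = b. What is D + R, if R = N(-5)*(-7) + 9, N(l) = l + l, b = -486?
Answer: -407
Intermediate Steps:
D = -486
N(l) = 2*l
R = 79 (R = (2*(-5))*(-7) + 9 = -10*(-7) + 9 = 70 + 9 = 79)
D + R = -486 + 79 = -407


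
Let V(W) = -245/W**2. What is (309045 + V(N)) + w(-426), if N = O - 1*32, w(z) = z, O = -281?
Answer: 30235094566/97969 ≈ 3.0862e+5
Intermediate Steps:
N = -313 (N = -281 - 1*32 = -281 - 32 = -313)
V(W) = -245/W**2
(309045 + V(N)) + w(-426) = (309045 - 245/(-313)**2) - 426 = (309045 - 245*1/97969) - 426 = (309045 - 245/97969) - 426 = 30276829360/97969 - 426 = 30235094566/97969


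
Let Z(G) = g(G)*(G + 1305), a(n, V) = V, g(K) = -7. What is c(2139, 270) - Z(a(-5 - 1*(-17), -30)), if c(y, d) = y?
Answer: 11064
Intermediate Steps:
Z(G) = -9135 - 7*G (Z(G) = -7*(G + 1305) = -7*(1305 + G) = -9135 - 7*G)
c(2139, 270) - Z(a(-5 - 1*(-17), -30)) = 2139 - (-9135 - 7*(-30)) = 2139 - (-9135 + 210) = 2139 - 1*(-8925) = 2139 + 8925 = 11064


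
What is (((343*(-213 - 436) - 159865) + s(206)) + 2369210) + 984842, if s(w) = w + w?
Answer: 2971992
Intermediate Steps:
s(w) = 2*w
(((343*(-213 - 436) - 159865) + s(206)) + 2369210) + 984842 = (((343*(-213 - 436) - 159865) + 2*206) + 2369210) + 984842 = (((343*(-649) - 159865) + 412) + 2369210) + 984842 = (((-222607 - 159865) + 412) + 2369210) + 984842 = ((-382472 + 412) + 2369210) + 984842 = (-382060 + 2369210) + 984842 = 1987150 + 984842 = 2971992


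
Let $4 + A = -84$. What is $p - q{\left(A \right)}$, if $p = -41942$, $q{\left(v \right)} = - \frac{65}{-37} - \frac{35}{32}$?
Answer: $- \frac{49660113}{1184} \approx -41943.0$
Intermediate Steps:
$A = -88$ ($A = -4 - 84 = -88$)
$q{\left(v \right)} = \frac{785}{1184}$ ($q{\left(v \right)} = \left(-65\right) \left(- \frac{1}{37}\right) - \frac{35}{32} = \frac{65}{37} - \frac{35}{32} = \frac{785}{1184}$)
$p - q{\left(A \right)} = -41942 - \frac{785}{1184} = - \frac{49660113}{1184}$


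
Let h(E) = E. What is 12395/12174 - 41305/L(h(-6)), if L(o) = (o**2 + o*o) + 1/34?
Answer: -17066445025/29814126 ≈ -572.43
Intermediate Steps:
L(o) = 1/34 + 2*o**2 (L(o) = (o**2 + o**2) + 1/34 = 2*o**2 + 1/34 = 1/34 + 2*o**2)
12395/12174 - 41305/L(h(-6)) = 12395/12174 - 41305/(1/34 + 2*(-6)**2) = 12395*(1/12174) - 41305/(1/34 + 2*36) = 12395/12174 - 41305/(1/34 + 72) = 12395/12174 - 41305/2449/34 = 12395/12174 - 41305*34/2449 = 12395/12174 - 1404370/2449 = -17066445025/29814126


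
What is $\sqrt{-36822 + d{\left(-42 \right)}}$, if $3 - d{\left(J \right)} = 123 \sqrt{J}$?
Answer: $\sqrt{-36819 - 123 i \sqrt{42}} \approx 2.077 - 191.89 i$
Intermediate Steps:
$d{\left(J \right)} = 3 - 123 \sqrt{J}$
$\sqrt{-36822 + d{\left(-42 \right)}} = \sqrt{-36822 + \left(3 - 123 \sqrt{-42}\right)} = \sqrt{-36822 + \left(3 - 123 i \sqrt{42}\right)} = \sqrt{-36819 - 123 i \sqrt{42}}$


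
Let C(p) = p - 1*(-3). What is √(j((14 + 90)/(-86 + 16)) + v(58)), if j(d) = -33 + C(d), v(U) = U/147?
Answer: 2*I*√85695/105 ≈ 5.5759*I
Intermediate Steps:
C(p) = 3 + p (C(p) = p + 3 = 3 + p)
v(U) = U/147 (v(U) = U*(1/147) = U/147)
j(d) = -30 + d (j(d) = -33 + (3 + d) = -30 + d)
√(j((14 + 90)/(-86 + 16)) + v(58)) = √((-30 + (14 + 90)/(-86 + 16)) + (1/147)*58) = √((-30 + 104/(-70)) + 58/147) = √((-30 + 104*(-1/70)) + 58/147) = √((-30 - 52/35) + 58/147) = √(-1102/35 + 58/147) = √(-22852/735) = 2*I*√85695/105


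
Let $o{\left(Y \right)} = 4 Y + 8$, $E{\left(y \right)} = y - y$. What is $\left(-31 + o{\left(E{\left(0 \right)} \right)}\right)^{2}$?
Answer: $529$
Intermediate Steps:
$E{\left(y \right)} = 0$
$o{\left(Y \right)} = 8 + 4 Y$
$\left(-31 + o{\left(E{\left(0 \right)} \right)}\right)^{2} = \left(-31 + \left(8 + 4 \cdot 0\right)\right)^{2} = \left(-31 + \left(8 + 0\right)\right)^{2} = \left(-31 + 8\right)^{2} = \left(-23\right)^{2} = 529$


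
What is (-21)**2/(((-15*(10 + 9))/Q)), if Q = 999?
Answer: -146853/95 ≈ -1545.8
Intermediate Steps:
(-21)**2/(((-15*(10 + 9))/Q)) = (-21)**2/((-15*(10 + 9)/999)) = 441/((-15*19*(1/999))) = 441/((-285*1/999)) = 441/(-95/333) = 441*(-333/95) = -146853/95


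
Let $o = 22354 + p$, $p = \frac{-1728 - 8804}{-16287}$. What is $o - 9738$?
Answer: $\frac{205487324}{16287} \approx 12617.0$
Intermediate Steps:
$p = \frac{10532}{16287}$ ($p = \left(-1728 - 8804\right) \left(- \frac{1}{16287}\right) = \left(-10532\right) \left(- \frac{1}{16287}\right) = \frac{10532}{16287} \approx 0.64665$)
$o = \frac{364090130}{16287}$ ($o = 22354 + \frac{10532}{16287} = \frac{364090130}{16287} \approx 22355.0$)
$o - 9738 = \frac{364090130}{16287} - 9738 = \frac{205487324}{16287}$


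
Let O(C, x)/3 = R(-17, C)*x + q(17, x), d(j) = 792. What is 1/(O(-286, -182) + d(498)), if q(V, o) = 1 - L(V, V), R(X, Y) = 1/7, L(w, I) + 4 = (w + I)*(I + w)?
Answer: -1/2739 ≈ -0.00036510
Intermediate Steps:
L(w, I) = -4 + (I + w)² (L(w, I) = -4 + (w + I)*(I + w) = -4 + (I + w)*(I + w) = -4 + (I + w)²)
R(X, Y) = ⅐
q(V, o) = 5 - 4*V² (q(V, o) = 1 - (-4 + (V + V)²) = 1 - (-4 + (2*V)²) = 1 - (-4 + 4*V²) = 1 + (4 - 4*V²) = 5 - 4*V²)
O(C, x) = -3453 + 3*x/7 (O(C, x) = 3*(x/7 + (5 - 4*17²)) = 3*(x/7 + (5 - 4*289)) = 3*(x/7 + (5 - 1156)) = 3*(x/7 - 1151) = 3*(-1151 + x/7) = -3453 + 3*x/7)
1/(O(-286, -182) + d(498)) = 1/((-3453 + (3/7)*(-182)) + 792) = 1/((-3453 - 78) + 792) = 1/(-3531 + 792) = 1/(-2739) = -1/2739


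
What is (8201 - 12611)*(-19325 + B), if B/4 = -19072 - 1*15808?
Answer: 700506450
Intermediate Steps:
B = -139520 (B = 4*(-19072 - 1*15808) = 4*(-19072 - 15808) = 4*(-34880) = -139520)
(8201 - 12611)*(-19325 + B) = (8201 - 12611)*(-19325 - 139520) = -4410*(-158845) = 700506450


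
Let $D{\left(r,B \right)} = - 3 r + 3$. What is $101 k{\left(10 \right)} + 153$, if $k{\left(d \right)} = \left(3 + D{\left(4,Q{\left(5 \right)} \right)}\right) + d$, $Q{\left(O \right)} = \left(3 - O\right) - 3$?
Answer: $557$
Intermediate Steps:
$Q{\left(O \right)} = - O$ ($Q{\left(O \right)} = \left(3 - O\right) - 3 = - O$)
$D{\left(r,B \right)} = 3 - 3 r$
$k{\left(d \right)} = -6 + d$ ($k{\left(d \right)} = \left(3 + \left(3 - 12\right)\right) + d = \left(3 - 9\right) + d = -6 + d$)
$101 k{\left(10 \right)} + 153 = 101 \left(-6 + 10\right) + 153 = 101 \cdot 4 + 153 = 404 + 153 = 557$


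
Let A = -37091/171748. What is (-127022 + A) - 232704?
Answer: -61782258139/171748 ≈ -3.5973e+5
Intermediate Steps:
A = -37091/171748 (A = -37091*1/171748 = -37091/171748 ≈ -0.21596)
(-127022 + A) - 232704 = (-127022 - 37091/171748) - 232704 = -21815811547/171748 - 232704 = -61782258139/171748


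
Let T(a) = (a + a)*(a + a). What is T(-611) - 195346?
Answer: 1297938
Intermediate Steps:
T(a) = 4*a² (T(a) = (2*a)*(2*a) = 4*a²)
T(-611) - 195346 = 4*(-611)² - 195346 = 4*373321 - 195346 = 1493284 - 195346 = 1297938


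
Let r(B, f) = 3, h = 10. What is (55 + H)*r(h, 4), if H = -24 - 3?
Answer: 84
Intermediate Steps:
H = -27
(55 + H)*r(h, 4) = (55 - 27)*3 = 28*3 = 84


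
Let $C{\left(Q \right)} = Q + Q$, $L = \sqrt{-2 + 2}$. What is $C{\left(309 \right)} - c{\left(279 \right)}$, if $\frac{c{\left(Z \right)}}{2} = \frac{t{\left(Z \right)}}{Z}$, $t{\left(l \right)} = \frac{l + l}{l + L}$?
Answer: $\frac{172418}{279} \approx 617.99$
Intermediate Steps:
$L = 0$ ($L = \sqrt{0} = 0$)
$t{\left(l \right)} = 2$ ($t{\left(l \right)} = \frac{l + l}{l + 0} = \frac{2 l}{l} = 2$)
$C{\left(Q \right)} = 2 Q$
$c{\left(Z \right)} = \frac{4}{Z}$ ($c{\left(Z \right)} = 2 \frac{2}{Z} = \frac{4}{Z}$)
$C{\left(309 \right)} - c{\left(279 \right)} = 2 \cdot 309 - \frac{4}{279} = 618 - 4 \cdot \frac{1}{279} = 618 - \frac{4}{279} = \frac{172418}{279}$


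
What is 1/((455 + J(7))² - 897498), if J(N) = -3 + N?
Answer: -1/686817 ≈ -1.4560e-6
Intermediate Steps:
1/((455 + J(7))² - 897498) = 1/((455 + (-3 + 7))² - 897498) = 1/((455 + 4)² - 897498) = 1/(459² - 897498) = 1/(210681 - 897498) = 1/(-686817) = -1/686817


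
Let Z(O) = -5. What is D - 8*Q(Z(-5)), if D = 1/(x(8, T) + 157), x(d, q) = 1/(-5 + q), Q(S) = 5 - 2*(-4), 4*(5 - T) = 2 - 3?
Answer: -16743/161 ≈ -103.99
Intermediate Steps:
T = 21/4 (T = 5 - (2 - 3)/4 = 5 - ¼*(-1) = 5 + ¼ = 21/4 ≈ 5.2500)
Q(S) = 13 (Q(S) = 5 + 8 = 13)
D = 1/161 (D = 1/(1/(-5 + 21/4) + 157) = 1/(1/(¼) + 157) = 1/(4 + 157) = 1/161 ≈ 0.0062112)
D - 8*Q(Z(-5)) = 1/161 - 8*13 = 1/161 - 104 = -16743/161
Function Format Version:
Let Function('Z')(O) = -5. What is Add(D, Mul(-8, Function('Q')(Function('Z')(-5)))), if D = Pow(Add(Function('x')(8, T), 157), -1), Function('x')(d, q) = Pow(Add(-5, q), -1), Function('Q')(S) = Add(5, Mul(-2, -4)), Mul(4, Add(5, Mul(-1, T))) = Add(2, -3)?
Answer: Rational(-16743, 161) ≈ -103.99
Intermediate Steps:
T = Rational(21, 4) (T = Add(5, Mul(Rational(-1, 4), Add(2, -3))) = Add(5, Mul(Rational(-1, 4), -1)) = Add(5, Rational(1, 4)) = Rational(21, 4) ≈ 5.2500)
Function('Q')(S) = 13 (Function('Q')(S) = Add(5, 8) = 13)
D = Rational(1, 161) (D = Pow(Add(Pow(Add(-5, Rational(21, 4)), -1), 157), -1) = Pow(Add(Pow(Rational(1, 4), -1), 157), -1) = Pow(Add(4, 157), -1) = Pow(161, -1) = Rational(1, 161) ≈ 0.0062112)
Add(D, Mul(-8, Function('Q')(Function('Z')(-5)))) = Add(Rational(1, 161), Mul(-8, 13)) = Add(Rational(1, 161), -104) = Rational(-16743, 161)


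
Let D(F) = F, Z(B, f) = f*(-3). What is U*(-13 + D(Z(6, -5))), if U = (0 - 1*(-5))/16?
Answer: 5/8 ≈ 0.62500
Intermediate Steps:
Z(B, f) = -3*f
U = 5/16 (U = (0 + 5)*(1/16) = 5*(1/16) = 5/16 ≈ 0.31250)
U*(-13 + D(Z(6, -5))) = 5*(-13 - 3*(-5))/16 = 5*(-13 + 15)/16 = (5/16)*2 = 5/8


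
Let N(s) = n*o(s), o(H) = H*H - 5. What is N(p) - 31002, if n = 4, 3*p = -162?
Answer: -19358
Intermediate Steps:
p = -54 (p = (1/3)*(-162) = -54)
o(H) = -5 + H**2 (o(H) = H**2 - 5 = -5 + H**2)
N(s) = -20 + 4*s**2 (N(s) = 4*(-5 + s**2) = -20 + 4*s**2)
N(p) - 31002 = (-20 + 4*(-54)**2) - 31002 = (-20 + 4*2916) - 31002 = (-20 + 11664) - 31002 = 11644 - 31002 = -19358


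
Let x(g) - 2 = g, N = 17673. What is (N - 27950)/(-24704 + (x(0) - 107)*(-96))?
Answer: 10277/14624 ≈ 0.70275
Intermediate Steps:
x(g) = 2 + g
(N - 27950)/(-24704 + (x(0) - 107)*(-96)) = (17673 - 27950)/(-24704 + ((2 + 0) - 107)*(-96)) = -10277/(-24704 + (2 - 107)*(-96)) = -10277/(-24704 - 105*(-96)) = -10277/(-24704 + 10080) = -10277/(-14624) = -10277*(-1/14624) = 10277/14624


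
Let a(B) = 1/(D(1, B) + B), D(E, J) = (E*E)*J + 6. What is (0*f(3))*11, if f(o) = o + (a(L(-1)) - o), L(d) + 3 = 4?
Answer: 0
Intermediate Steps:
L(d) = 1 (L(d) = -3 + 4 = 1)
D(E, J) = 6 + J*E**2 (D(E, J) = E**2*J + 6 = J*E**2 + 6 = 6 + J*E**2)
a(B) = 1/(6 + 2*B) (a(B) = 1/((6 + B*1**2) + B) = 1/((6 + B*1) + B) = 1/((6 + B) + B) = 1/(6 + 2*B))
f(o) = 1/8 (f(o) = o + (1/(2*(3 + 1)) - o) = o + ((1/2)/4 - o) = o + ((1/2)*(1/4) - o) = o + (1/8 - o) = 1/8)
(0*f(3))*11 = (0*(1/8))*11 = 0*11 = 0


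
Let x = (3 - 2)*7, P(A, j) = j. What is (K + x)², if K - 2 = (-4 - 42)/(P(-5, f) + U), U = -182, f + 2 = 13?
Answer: 2512225/29241 ≈ 85.914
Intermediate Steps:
f = 11 (f = -2 + 13 = 11)
K = 388/171 (K = 2 + (-4 - 42)/(11 - 182) = 2 - 46/(-171) = 2 - 46*(-1/171) = 2 + 46/171 = 388/171 ≈ 2.2690)
x = 7 (x = 1*7 = 7)
(K + x)² = (388/171 + 7)² = (1585/171)² = 2512225/29241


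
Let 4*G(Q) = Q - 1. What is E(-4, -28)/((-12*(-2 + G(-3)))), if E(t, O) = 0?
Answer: 0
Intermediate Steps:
G(Q) = -1/4 + Q/4 (G(Q) = (Q - 1)/4 = (-1 + Q)/4 = -1/4 + Q/4)
E(-4, -28)/((-12*(-2 + G(-3)))) = 0/((-12*(-2 + (-1/4 + (1/4)*(-3))))) = 0/((-12*(-2 + (-1/4 - 3/4)))) = 0/((-12*(-2 - 1))) = 0/((-12*(-3))) = 0/36 = 0*(1/36) = 0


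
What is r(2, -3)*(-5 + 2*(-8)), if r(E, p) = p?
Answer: 63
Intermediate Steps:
r(2, -3)*(-5 + 2*(-8)) = -3*(-5 + 2*(-8)) = -3*(-5 - 16) = -3*(-21) = 63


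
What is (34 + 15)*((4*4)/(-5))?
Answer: -784/5 ≈ -156.80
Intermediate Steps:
(34 + 15)*((4*4)/(-5)) = 49*(16*(-1/5)) = 49*(-16/5) = -784/5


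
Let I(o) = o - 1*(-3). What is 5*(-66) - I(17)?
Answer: -350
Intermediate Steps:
I(o) = 3 + o (I(o) = o + 3 = 3 + o)
5*(-66) - I(17) = 5*(-66) - (3 + 17) = -330 - 1*20 = -330 - 20 = -350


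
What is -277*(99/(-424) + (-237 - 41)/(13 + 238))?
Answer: 39533717/106424 ≈ 371.47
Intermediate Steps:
-277*(99/(-424) + (-237 - 41)/(13 + 238)) = -277*(99*(-1/424) - 278/251) = -277*(-99/424 - 278*1/251) = -277*(-99/424 - 278/251) = -277*(-142721/106424) = 39533717/106424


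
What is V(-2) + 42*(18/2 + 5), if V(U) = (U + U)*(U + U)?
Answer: 604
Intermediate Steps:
V(U) = 4*U² (V(U) = (2*U)*(2*U) = 4*U²)
V(-2) + 42*(18/2 + 5) = 4*(-2)² + 42*(18/2 + 5) = 4*4 + 42*(18*(½) + 5) = 16 + 42*(9 + 5) = 16 + 42*14 = 16 + 588 = 604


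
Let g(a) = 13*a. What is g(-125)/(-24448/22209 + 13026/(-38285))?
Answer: 106283945625/94252778 ≈ 1127.6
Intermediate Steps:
g(-125)/(-24448/22209 + 13026/(-38285)) = (13*(-125))/(-24448/22209 + 13026/(-38285)) = -1625/(-24448*1/22209 + 13026*(-1/38285)) = -1625/(-24448/22209 - 1002/2945) = -1625/(-94252778/65405505) = -1625*(-65405505/94252778) = 106283945625/94252778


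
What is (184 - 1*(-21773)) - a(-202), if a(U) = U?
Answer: 22159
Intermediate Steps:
(184 - 1*(-21773)) - a(-202) = (184 - 1*(-21773)) - 1*(-202) = (184 + 21773) + 202 = 21957 + 202 = 22159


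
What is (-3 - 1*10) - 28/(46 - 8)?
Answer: -261/19 ≈ -13.737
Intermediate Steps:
(-3 - 1*10) - 28/(46 - 8) = (-3 - 10) - 28/38 = -13 + (1/38)*(-28) = -13 - 14/19 = -261/19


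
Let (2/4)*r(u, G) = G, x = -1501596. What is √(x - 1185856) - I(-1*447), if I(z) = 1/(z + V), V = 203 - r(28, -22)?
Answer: 1/200 + 2*I*√671863 ≈ 0.005 + 1639.3*I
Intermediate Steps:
r(u, G) = 2*G
V = 247 (V = 203 - 2*(-22) = 203 - 1*(-44) = 203 + 44 = 247)
I(z) = 1/(247 + z) (I(z) = 1/(z + 247) = 1/(247 + z))
√(x - 1185856) - I(-1*447) = √(-1501596 - 1185856) - 1/(247 - 1*447) = √(-2687452) - 1/(247 - 447) = 2*I*√671863 - 1/(-200) = 2*I*√671863 - 1*(-1/200) = 2*I*√671863 + 1/200 = 1/200 + 2*I*√671863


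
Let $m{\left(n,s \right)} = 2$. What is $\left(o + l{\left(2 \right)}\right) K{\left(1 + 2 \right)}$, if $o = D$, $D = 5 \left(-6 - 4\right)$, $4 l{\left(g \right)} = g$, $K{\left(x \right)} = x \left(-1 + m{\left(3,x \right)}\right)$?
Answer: $- \frac{297}{2} \approx -148.5$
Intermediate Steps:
$K{\left(x \right)} = x$ ($K{\left(x \right)} = x \left(-1 + 2\right) = x 1 = x$)
$l{\left(g \right)} = \frac{g}{4}$
$D = -50$ ($D = 5 \left(-10\right) = -50$)
$o = -50$
$\left(o + l{\left(2 \right)}\right) K{\left(1 + 2 \right)} = \left(-50 + \frac{1}{4} \cdot 2\right) \left(1 + 2\right) = \left(-50 + \frac{1}{2}\right) 3 = \left(- \frac{99}{2}\right) 3 = - \frac{297}{2}$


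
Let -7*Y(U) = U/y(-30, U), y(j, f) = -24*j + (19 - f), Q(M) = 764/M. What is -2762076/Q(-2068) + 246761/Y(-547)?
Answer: 1205388752426/104477 ≈ 1.1537e+7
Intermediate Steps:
y(j, f) = 19 - f - 24*j
Y(U) = -U/(7*(739 - U)) (Y(U) = -U/(7*(19 - U - 24*(-30))) = -U/(7*(19 - U + 720)) = -U/(7*(739 - U)))
-2762076/Q(-2068) + 246761/Y(-547) = -2762076/(764/(-2068)) + 246761/(((⅐)*(-547)/(-739 - 547))) = -2762076/(764*(-1/2068)) + 246761/(((⅐)*(-547)/(-1286))) = -2762076/(-191/517) + 246761/(((⅐)*(-547)*(-1/1286))) = -2762076*(-517/191) + 246761/(547/9002) = 1427993292/191 + 246761*(9002/547) = 1427993292/191 + 2221342522/547 = 1205388752426/104477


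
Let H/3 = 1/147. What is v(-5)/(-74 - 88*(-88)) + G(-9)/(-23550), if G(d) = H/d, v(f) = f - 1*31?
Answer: -37387213/7965716850 ≈ -0.0046935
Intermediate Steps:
H = 1/49 (H = 3/147 = 3*(1/147) = 1/49 ≈ 0.020408)
v(f) = -31 + f (v(f) = f - 31 = -31 + f)
G(d) = 1/(49*d)
v(-5)/(-74 - 88*(-88)) + G(-9)/(-23550) = (-31 - 5)/(-74 - 88*(-88)) + ((1/49)/(-9))/(-23550) = -36/(-74 + 7744) + ((1/49)*(-⅑))*(-1/23550) = -36/7670 - 1/441*(-1/23550) = -36*1/7670 + 1/10385550 = -18/3835 + 1/10385550 = -37387213/7965716850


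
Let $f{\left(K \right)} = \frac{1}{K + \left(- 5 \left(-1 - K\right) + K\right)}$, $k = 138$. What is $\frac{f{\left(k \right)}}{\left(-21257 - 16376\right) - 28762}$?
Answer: $- \frac{1}{64469545} \approx -1.5511 \cdot 10^{-8}$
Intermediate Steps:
$f{\left(K \right)} = \frac{1}{5 + 7 K}$ ($f{\left(K \right)} = \frac{1}{K + \left(\left(5 + 5 K\right) + K\right)} = \frac{1}{K + \left(5 + 6 K\right)} = \frac{1}{5 + 7 K}$)
$\frac{f{\left(k \right)}}{\left(-21257 - 16376\right) - 28762} = \frac{1}{\left(5 + 7 \cdot 138\right) \left(\left(-21257 - 16376\right) - 28762\right)} = \frac{1}{\left(5 + 966\right) \left(-37633 - 28762\right)} = \frac{1}{971 \left(-66395\right)} = \frac{1}{971} \left(- \frac{1}{66395}\right) = - \frac{1}{64469545}$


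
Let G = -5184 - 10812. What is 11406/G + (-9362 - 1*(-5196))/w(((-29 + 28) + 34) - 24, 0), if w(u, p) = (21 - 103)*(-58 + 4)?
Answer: -2440523/1475631 ≈ -1.6539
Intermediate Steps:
w(u, p) = 4428 (w(u, p) = -82*(-54) = 4428)
G = -15996
11406/G + (-9362 - 1*(-5196))/w(((-29 + 28) + 34) - 24, 0) = 11406/(-15996) + (-9362 - 1*(-5196))/4428 = 11406*(-1/15996) + (-9362 + 5196)*(1/4428) = -1901/2666 - 4166*1/4428 = -1901/2666 - 2083/2214 = -2440523/1475631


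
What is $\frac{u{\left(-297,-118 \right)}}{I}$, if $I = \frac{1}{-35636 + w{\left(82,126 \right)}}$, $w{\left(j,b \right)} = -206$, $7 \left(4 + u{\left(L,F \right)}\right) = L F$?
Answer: $- \frac{1255115156}{7} \approx -1.793 \cdot 10^{8}$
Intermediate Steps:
$u{\left(L,F \right)} = -4 + \frac{F L}{7}$ ($u{\left(L,F \right)} = -4 + \frac{L F}{7} = -4 + \frac{F L}{7}$)
$I = - \frac{1}{35842}$ ($I = \frac{1}{-35636 - 206} = \frac{1}{-35842} = - \frac{1}{35842} \approx -2.79 \cdot 10^{-5}$)
$\frac{u{\left(-297,-118 \right)}}{I} = \frac{-4 + \frac{1}{7} \left(-118\right) \left(-297\right)}{- \frac{1}{35842}} = \left(-4 + \frac{35046}{7}\right) \left(-35842\right) = \frac{35018}{7} \left(-35842\right) = - \frac{1255115156}{7}$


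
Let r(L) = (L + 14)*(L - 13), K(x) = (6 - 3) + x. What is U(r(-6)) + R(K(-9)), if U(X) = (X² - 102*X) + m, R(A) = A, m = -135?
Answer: 38467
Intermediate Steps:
K(x) = 3 + x
r(L) = (-13 + L)*(14 + L) (r(L) = (14 + L)*(-13 + L) = (-13 + L)*(14 + L))
U(X) = -135 + X² - 102*X (U(X) = (X² - 102*X) - 135 = -135 + X² - 102*X)
U(r(-6)) + R(K(-9)) = (-135 + (-182 - 6 + (-6)²)² - 102*(-182 - 6 + (-6)²)) + (3 - 9) = (-135 + (-182 - 6 + 36)² - 102*(-182 - 6 + 36)) - 6 = (-135 + (-152)² - 102*(-152)) - 6 = (-135 + 23104 + 15504) - 6 = 38473 - 6 = 38467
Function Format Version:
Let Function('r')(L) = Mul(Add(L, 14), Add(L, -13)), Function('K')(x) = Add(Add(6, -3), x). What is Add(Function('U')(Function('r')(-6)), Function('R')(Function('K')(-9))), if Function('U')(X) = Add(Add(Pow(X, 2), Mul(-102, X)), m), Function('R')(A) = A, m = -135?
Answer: 38467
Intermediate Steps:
Function('K')(x) = Add(3, x)
Function('r')(L) = Mul(Add(-13, L), Add(14, L)) (Function('r')(L) = Mul(Add(14, L), Add(-13, L)) = Mul(Add(-13, L), Add(14, L)))
Function('U')(X) = Add(-135, Pow(X, 2), Mul(-102, X)) (Function('U')(X) = Add(Add(Pow(X, 2), Mul(-102, X)), -135) = Add(-135, Pow(X, 2), Mul(-102, X)))
Add(Function('U')(Function('r')(-6)), Function('R')(Function('K')(-9))) = Add(Add(-135, Pow(Add(-182, -6, Pow(-6, 2)), 2), Mul(-102, Add(-182, -6, Pow(-6, 2)))), Add(3, -9)) = Add(Add(-135, Pow(Add(-182, -6, 36), 2), Mul(-102, Add(-182, -6, 36))), -6) = Add(Add(-135, Pow(-152, 2), Mul(-102, -152)), -6) = Add(Add(-135, 23104, 15504), -6) = Add(38473, -6) = 38467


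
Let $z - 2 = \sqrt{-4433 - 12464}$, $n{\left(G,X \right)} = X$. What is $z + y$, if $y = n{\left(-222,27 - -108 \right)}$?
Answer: $137 + i \sqrt{16897} \approx 137.0 + 129.99 i$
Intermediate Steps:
$y = 135$ ($y = 27 - -108 = 27 + 108 = 135$)
$z = 2 + i \sqrt{16897}$ ($z = 2 + \sqrt{-4433 - 12464} = 2 + \sqrt{-16897} = 2 + i \sqrt{16897} \approx 2.0 + 129.99 i$)
$z + y = \left(2 + i \sqrt{16897}\right) + 135 = 137 + i \sqrt{16897}$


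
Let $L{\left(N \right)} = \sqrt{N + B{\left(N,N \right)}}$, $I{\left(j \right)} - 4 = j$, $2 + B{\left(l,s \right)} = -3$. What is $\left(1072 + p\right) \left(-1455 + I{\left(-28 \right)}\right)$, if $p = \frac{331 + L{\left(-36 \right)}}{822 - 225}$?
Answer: $- \frac{315675295}{199} - \frac{493 i \sqrt{41}}{199} \approx -1.5863 \cdot 10^{6} - 15.863 i$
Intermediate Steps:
$B{\left(l,s \right)} = -5$ ($B{\left(l,s \right)} = -2 - 3 = -5$)
$I{\left(j \right)} = 4 + j$
$L{\left(N \right)} = \sqrt{-5 + N}$ ($L{\left(N \right)} = \sqrt{N - 5} = \sqrt{-5 + N}$)
$p = \frac{331}{597} + \frac{i \sqrt{41}}{597}$ ($p = \frac{331 + \sqrt{-5 - 36}}{822 - 225} = \frac{331 + \sqrt{-41}}{822 - 225} = \frac{331 + i \sqrt{41}}{597} = \left(331 + i \sqrt{41}\right) \frac{1}{597} = \frac{331}{597} + \frac{i \sqrt{41}}{597} \approx 0.55444 + 0.010725 i$)
$\left(1072 + p\right) \left(-1455 + I{\left(-28 \right)}\right) = \left(1072 + \left(\frac{331}{597} + \frac{i \sqrt{41}}{597}\right)\right) \left(-1455 + \left(4 - 28\right)\right) = \left(\frac{640315}{597} + \frac{i \sqrt{41}}{597}\right) \left(-1455 - 24\right) = \left(\frac{640315}{597} + \frac{i \sqrt{41}}{597}\right) \left(-1479\right) = - \frac{315675295}{199} - \frac{493 i \sqrt{41}}{199}$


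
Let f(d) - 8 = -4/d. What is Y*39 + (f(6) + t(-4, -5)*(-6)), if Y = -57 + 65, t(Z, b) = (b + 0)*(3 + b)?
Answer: 778/3 ≈ 259.33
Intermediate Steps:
f(d) = 8 - 4/d
t(Z, b) = b*(3 + b)
Y = 8
Y*39 + (f(6) + t(-4, -5)*(-6)) = 8*39 + ((8 - 4/6) - 5*(3 - 5)*(-6)) = 312 + ((8 - 4*⅙) - 5*(-2)*(-6)) = 312 + ((8 - ⅔) + 10*(-6)) = 312 + (22/3 - 60) = 312 - 158/3 = 778/3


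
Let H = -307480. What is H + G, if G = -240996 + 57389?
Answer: -491087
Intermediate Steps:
G = -183607
H + G = -307480 - 183607 = -491087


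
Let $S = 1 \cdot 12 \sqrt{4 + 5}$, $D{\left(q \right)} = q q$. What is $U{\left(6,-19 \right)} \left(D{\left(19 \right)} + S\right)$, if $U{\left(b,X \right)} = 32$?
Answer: $12704$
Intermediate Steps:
$D{\left(q \right)} = q^{2}$
$S = 36$ ($S = 12 \sqrt{9} = 12 \cdot 3 = 36$)
$U{\left(6,-19 \right)} \left(D{\left(19 \right)} + S\right) = 32 \left(19^{2} + 36\right) = 32 \left(361 + 36\right) = 32 \cdot 397 = 12704$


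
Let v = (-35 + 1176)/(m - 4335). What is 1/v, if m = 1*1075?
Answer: -20/7 ≈ -2.8571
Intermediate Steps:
m = 1075
v = -7/20 (v = (-35 + 1176)/(1075 - 4335) = 1141/(-3260) = 1141*(-1/3260) = -7/20 ≈ -0.35000)
1/v = 1/(-7/20) = -20/7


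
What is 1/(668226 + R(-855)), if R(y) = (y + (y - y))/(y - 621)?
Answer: 164/109589159 ≈ 1.4965e-6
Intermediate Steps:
R(y) = y/(-621 + y) (R(y) = (y + 0)/(-621 + y) = y/(-621 + y))
1/(668226 + R(-855)) = 1/(668226 - 855/(-621 - 855)) = 1/(668226 - 855/(-1476)) = 1/(668226 - 855*(-1/1476)) = 1/(668226 + 95/164) = 1/(109589159/164) = 164/109589159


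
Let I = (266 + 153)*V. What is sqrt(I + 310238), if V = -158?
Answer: 494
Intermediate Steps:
I = -66202 (I = (266 + 153)*(-158) = 419*(-158) = -66202)
sqrt(I + 310238) = sqrt(-66202 + 310238) = sqrt(244036) = 494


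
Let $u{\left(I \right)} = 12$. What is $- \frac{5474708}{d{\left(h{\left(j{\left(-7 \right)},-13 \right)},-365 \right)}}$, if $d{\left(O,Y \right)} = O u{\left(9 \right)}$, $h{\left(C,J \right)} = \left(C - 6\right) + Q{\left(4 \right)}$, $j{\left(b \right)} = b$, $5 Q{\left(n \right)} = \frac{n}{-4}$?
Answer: $\frac{6843385}{198} \approx 34563.0$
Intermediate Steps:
$Q{\left(n \right)} = - \frac{n}{20}$ ($Q{\left(n \right)} = \frac{n \frac{1}{-4}}{5} = \frac{n \left(- \frac{1}{4}\right)}{5} = \frac{\left(- \frac{1}{4}\right) n}{5} = - \frac{n}{20}$)
$h{\left(C,J \right)} = - \frac{31}{5} + C$ ($h{\left(C,J \right)} = \left(C - 6\right) - \frac{1}{5} = \left(-6 + C\right) - \frac{1}{5} = - \frac{31}{5} + C$)
$d{\left(O,Y \right)} = 12 O$ ($d{\left(O,Y \right)} = O 12 = 12 O$)
$- \frac{5474708}{d{\left(h{\left(j{\left(-7 \right)},-13 \right)},-365 \right)}} = - \frac{5474708}{12 \left(- \frac{31}{5} - 7\right)} = - \frac{5474708}{12 \left(- \frac{66}{5}\right)} = - \frac{5474708}{- \frac{792}{5}} = \left(-5474708\right) \left(- \frac{5}{792}\right) = \frac{6843385}{198}$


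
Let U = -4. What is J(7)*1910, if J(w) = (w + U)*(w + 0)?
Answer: 40110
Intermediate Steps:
J(w) = w*(-4 + w) (J(w) = (w - 4)*(w + 0) = (-4 + w)*w = w*(-4 + w))
J(7)*1910 = (7*(-4 + 7))*1910 = (7*3)*1910 = 21*1910 = 40110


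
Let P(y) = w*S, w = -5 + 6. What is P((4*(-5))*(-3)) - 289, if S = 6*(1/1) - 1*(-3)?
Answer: -280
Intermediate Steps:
w = 1
S = 9 (S = 6*(1*1) + 3 = 6*1 + 3 = 6 + 3 = 9)
P(y) = 9 (P(y) = 1*9 = 9)
P((4*(-5))*(-3)) - 289 = 9 - 289 = -280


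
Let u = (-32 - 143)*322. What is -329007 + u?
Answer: -385357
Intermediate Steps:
u = -56350 (u = -175*322 = -56350)
-329007 + u = -329007 - 56350 = -385357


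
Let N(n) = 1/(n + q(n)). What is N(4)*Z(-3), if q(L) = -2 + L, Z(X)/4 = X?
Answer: -2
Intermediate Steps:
Z(X) = 4*X
N(n) = 1/(-2 + 2*n) (N(n) = 1/(n + (-2 + n)) = 1/(-2 + 2*n))
N(4)*Z(-3) = (1/(2*(-1 + 4)))*(4*(-3)) = ((½)/3)*(-12) = ((½)*(⅓))*(-12) = (⅙)*(-12) = -2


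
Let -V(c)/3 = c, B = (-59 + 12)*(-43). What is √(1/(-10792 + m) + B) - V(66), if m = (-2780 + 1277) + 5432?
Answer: 198 + √95190647286/6863 ≈ 242.96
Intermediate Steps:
B = 2021 (B = -47*(-43) = 2021)
m = 3929 (m = -1503 + 5432 = 3929)
V(c) = -3*c
√(1/(-10792 + m) + B) - V(66) = √(1/(-10792 + 3929) + 2021) - (-3)*66 = √(1/(-6863) + 2021) - 1*(-198) = √(-1/6863 + 2021) + 198 = √(13870122/6863) + 198 = √95190647286/6863 + 198 = 198 + √95190647286/6863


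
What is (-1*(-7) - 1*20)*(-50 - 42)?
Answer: 1196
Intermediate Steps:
(-1*(-7) - 1*20)*(-50 - 42) = (7 - 20)*(-92) = -13*(-92) = 1196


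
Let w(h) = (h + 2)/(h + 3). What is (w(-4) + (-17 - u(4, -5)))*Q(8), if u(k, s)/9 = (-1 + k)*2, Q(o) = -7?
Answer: 483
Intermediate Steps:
w(h) = (2 + h)/(3 + h)
u(k, s) = -18 + 18*k (u(k, s) = 9*((-1 + k)*2) = 9*(-2 + 2*k) = -18 + 18*k)
(w(-4) + (-17 - u(4, -5)))*Q(8) = ((2 - 4)/(3 - 4) + (-17 - (-18 + 18*4)))*(-7) = (-2/(-1) + (-17 - (-18 + 72)))*(-7) = (-1*(-2) + (-17 - 1*54))*(-7) = (2 + (-17 - 54))*(-7) = (2 - 71)*(-7) = -69*(-7) = 483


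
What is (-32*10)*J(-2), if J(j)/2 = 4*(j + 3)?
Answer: -2560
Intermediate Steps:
J(j) = 24 + 8*j (J(j) = 2*(4*(j + 3)) = 2*(4*(3 + j)) = 2*(12 + 4*j) = 24 + 8*j)
(-32*10)*J(-2) = (-32*10)*(24 + 8*(-2)) = -320*(24 - 16) = -320*8 = -2560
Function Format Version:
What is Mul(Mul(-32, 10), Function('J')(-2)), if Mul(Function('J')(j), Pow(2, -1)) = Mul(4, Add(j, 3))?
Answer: -2560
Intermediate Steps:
Function('J')(j) = Add(24, Mul(8, j)) (Function('J')(j) = Mul(2, Mul(4, Add(j, 3))) = Mul(2, Mul(4, Add(3, j))) = Mul(2, Add(12, Mul(4, j))) = Add(24, Mul(8, j)))
Mul(Mul(-32, 10), Function('J')(-2)) = Mul(Mul(-32, 10), Add(24, Mul(8, -2))) = Mul(-320, Add(24, -16)) = Mul(-320, 8) = -2560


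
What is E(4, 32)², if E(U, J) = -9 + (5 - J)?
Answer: 1296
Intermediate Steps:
E(U, J) = -4 - J
E(4, 32)² = (-4 - 1*32)² = (-4 - 32)² = (-36)² = 1296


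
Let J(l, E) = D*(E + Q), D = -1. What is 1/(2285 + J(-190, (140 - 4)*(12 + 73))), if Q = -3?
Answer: -1/9272 ≈ -0.00010785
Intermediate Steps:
J(l, E) = 3 - E (J(l, E) = -(E - 3) = -(-3 + E) = 3 - E)
1/(2285 + J(-190, (140 - 4)*(12 + 73))) = 1/(2285 + (3 - (140 - 4)*(12 + 73))) = 1/(2285 + (3 - 136*85)) = 1/(2285 + (3 - 1*11560)) = 1/(2285 + (3 - 11560)) = 1/(2285 - 11557) = 1/(-9272) = -1/9272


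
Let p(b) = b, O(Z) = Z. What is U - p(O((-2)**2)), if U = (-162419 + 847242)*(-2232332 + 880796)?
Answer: -925562938132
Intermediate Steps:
U = -925562938128 (U = 684823*(-1351536) = -925562938128)
U - p(O((-2)**2)) = -925562938128 - 1*(-2)**2 = -925562938128 - 1*4 = -925562938128 - 4 = -925562938132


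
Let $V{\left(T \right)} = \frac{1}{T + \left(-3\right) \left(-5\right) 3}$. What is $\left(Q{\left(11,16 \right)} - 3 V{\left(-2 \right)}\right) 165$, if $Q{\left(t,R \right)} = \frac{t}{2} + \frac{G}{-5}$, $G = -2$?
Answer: $\frac{82731}{86} \approx 961.99$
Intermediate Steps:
$V{\left(T \right)} = \frac{1}{45 + T}$ ($V{\left(T \right)} = \frac{1}{T + 15 \cdot 3} = \frac{1}{T + 45} = \frac{1}{45 + T}$)
$Q{\left(t,R \right)} = \frac{2}{5} + \frac{t}{2}$ ($Q{\left(t,R \right)} = \frac{t}{2} - \frac{2}{-5} = t \frac{1}{2} - - \frac{2}{5} = \frac{t}{2} + \frac{2}{5} = \frac{2}{5} + \frac{t}{2}$)
$\left(Q{\left(11,16 \right)} - 3 V{\left(-2 \right)}\right) 165 = \left(\left(\frac{2}{5} + \frac{1}{2} \cdot 11\right) - \frac{3}{45 - 2}\right) 165 = \left(\left(\frac{2}{5} + \frac{11}{2}\right) - \frac{3}{43}\right) 165 = \left(\frac{59}{10} - \frac{3}{43}\right) 165 = \frac{2507}{430} \cdot 165 = \frac{82731}{86}$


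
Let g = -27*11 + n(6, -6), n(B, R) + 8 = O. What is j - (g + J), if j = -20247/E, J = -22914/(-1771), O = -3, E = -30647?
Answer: 16050569875/54275837 ≈ 295.72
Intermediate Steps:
n(B, R) = -11 (n(B, R) = -8 - 3 = -11)
g = -308 (g = -27*11 - 11 = -297 - 11 = -308)
J = 22914/1771 (J = -22914*(-1/1771) = 22914/1771 ≈ 12.938)
j = 20247/30647 (j = -20247/(-30647) = -20247*(-1/30647) = 20247/30647 ≈ 0.66065)
j - (g + J) = 20247/30647 - (-308 + 22914/1771) = 20247/30647 - 1*(-522554/1771) = 20247/30647 + 522554/1771 = 16050569875/54275837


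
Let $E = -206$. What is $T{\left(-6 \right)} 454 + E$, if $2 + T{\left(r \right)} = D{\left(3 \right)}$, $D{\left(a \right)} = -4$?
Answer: $-2930$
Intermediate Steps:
$T{\left(r \right)} = -6$ ($T{\left(r \right)} = -2 - 4 = -6$)
$T{\left(-6 \right)} 454 + E = \left(-6\right) 454 - 206 = -2724 - 206 = -2930$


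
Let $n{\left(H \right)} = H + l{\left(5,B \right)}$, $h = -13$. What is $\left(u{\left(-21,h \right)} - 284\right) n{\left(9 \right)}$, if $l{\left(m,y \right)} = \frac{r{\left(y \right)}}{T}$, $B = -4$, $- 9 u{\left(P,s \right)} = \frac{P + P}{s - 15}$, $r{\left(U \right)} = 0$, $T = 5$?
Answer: $- \frac{5115}{2} \approx -2557.5$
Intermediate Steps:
$u{\left(P,s \right)} = - \frac{2 P}{9 \left(-15 + s\right)}$ ($u{\left(P,s \right)} = - \frac{\left(P + P\right) \frac{1}{s - 15}}{9} = - \frac{2 P \frac{1}{-15 + s}}{9} = - \frac{2 P}{9 \left(-15 + s\right)}$)
$l{\left(m,y \right)} = 0$ ($l{\left(m,y \right)} = \frac{0}{5} = 0 \cdot \frac{1}{5} = 0$)
$n{\left(H \right)} = H$ ($n{\left(H \right)} = H + 0 = H$)
$\left(u{\left(-21,h \right)} - 284\right) n{\left(9 \right)} = \left(\left(-2\right) \left(-21\right) \frac{1}{-135 + 9 \left(-13\right)} - 284\right) 9 = \left(\left(-2\right) \left(-21\right) \frac{1}{-135 - 117} - 284\right) 9 = \left(\left(-2\right) \left(-21\right) \frac{1}{-252} - 284\right) 9 = \left(\left(-2\right) \left(-21\right) \left(- \frac{1}{252}\right) - 284\right) 9 = \left(- \frac{1}{6} - 284\right) 9 = \left(- \frac{1705}{6}\right) 9 = - \frac{5115}{2}$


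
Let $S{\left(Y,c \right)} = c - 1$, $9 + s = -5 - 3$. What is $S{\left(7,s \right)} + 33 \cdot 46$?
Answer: $1500$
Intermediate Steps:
$s = -17$ ($s = -9 - 8 = -17$)
$S{\left(Y,c \right)} = -1 + c$ ($S{\left(Y,c \right)} = c - 1 = -1 + c$)
$S{\left(7,s \right)} + 33 \cdot 46 = \left(-1 - 17\right) + 33 \cdot 46 = -18 + 1518 = 1500$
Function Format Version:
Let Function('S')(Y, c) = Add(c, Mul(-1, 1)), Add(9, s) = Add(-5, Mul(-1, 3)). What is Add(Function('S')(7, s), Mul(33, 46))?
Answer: 1500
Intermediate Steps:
s = -17 (s = Add(-9, Add(-5, Mul(-1, 3))) = Add(-9, Add(-5, -3)) = Add(-9, -8) = -17)
Function('S')(Y, c) = Add(-1, c) (Function('S')(Y, c) = Add(c, -1) = Add(-1, c))
Add(Function('S')(7, s), Mul(33, 46)) = Add(Add(-1, -17), Mul(33, 46)) = Add(-18, 1518) = 1500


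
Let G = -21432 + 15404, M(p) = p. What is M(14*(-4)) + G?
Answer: -6084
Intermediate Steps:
G = -6028
M(14*(-4)) + G = 14*(-4) - 6028 = -56 - 6028 = -6084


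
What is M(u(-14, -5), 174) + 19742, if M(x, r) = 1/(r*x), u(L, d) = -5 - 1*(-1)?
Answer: 13740431/696 ≈ 19742.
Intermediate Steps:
u(L, d) = -4 (u(L, d) = -5 + 1 = -4)
M(x, r) = 1/(r*x)
M(u(-14, -5), 174) + 19742 = 1/(174*(-4)) + 19742 = (1/174)*(-1/4) + 19742 = -1/696 + 19742 = 13740431/696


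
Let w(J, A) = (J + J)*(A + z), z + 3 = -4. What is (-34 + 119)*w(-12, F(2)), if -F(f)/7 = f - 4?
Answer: -14280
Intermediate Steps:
z = -7 (z = -3 - 4 = -7)
F(f) = 28 - 7*f (F(f) = -7*(f - 4) = -7*(-4 + f) = 28 - 7*f)
w(J, A) = 2*J*(-7 + A) (w(J, A) = (J + J)*(A - 7) = (2*J)*(-7 + A) = 2*J*(-7 + A))
(-34 + 119)*w(-12, F(2)) = (-34 + 119)*(2*(-12)*(-7 + (28 - 7*2))) = 85*(2*(-12)*(-7 + (28 - 14))) = 85*(2*(-12)*(-7 + 14)) = 85*(2*(-12)*7) = 85*(-168) = -14280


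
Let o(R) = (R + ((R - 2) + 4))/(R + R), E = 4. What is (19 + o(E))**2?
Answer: 6561/16 ≈ 410.06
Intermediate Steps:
o(R) = (2 + 2*R)/(2*R) (o(R) = (R + ((-2 + R) + 4))/((2*R)) = (R + (2 + R))*(1/(2*R)) = (2 + 2*R)*(1/(2*R)) = (2 + 2*R)/(2*R))
(19 + o(E))**2 = (19 + (1 + 4)/4)**2 = (19 + (1/4)*5)**2 = (19 + 5/4)**2 = (81/4)**2 = 6561/16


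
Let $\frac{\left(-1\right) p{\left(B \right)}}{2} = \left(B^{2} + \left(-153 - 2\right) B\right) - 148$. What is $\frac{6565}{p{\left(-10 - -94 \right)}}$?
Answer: $\frac{6565}{12224} \approx 0.53706$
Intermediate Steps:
$p{\left(B \right)} = 296 - 2 B^{2} + 310 B$ ($p{\left(B \right)} = - 2 \left(\left(B^{2} + \left(-153 - 2\right) B\right) - 148\right) = - 2 \left(\left(B^{2} - 155 B\right) - 148\right) = - 2 \left(-148 + B^{2} - 155 B\right) = 296 - 2 B^{2} + 310 B$)
$\frac{6565}{p{\left(-10 - -94 \right)}} = \frac{6565}{296 - 2 \left(-10 - -94\right)^{2} + 310 \left(-10 - -94\right)} = \frac{6565}{296 - 2 \left(-10 + 94\right)^{2} + 310 \left(-10 + 94\right)} = \frac{6565}{296 - 2 \cdot 84^{2} + 310 \cdot 84} = \frac{6565}{296 - 14112 + 26040} = \frac{6565}{12224}$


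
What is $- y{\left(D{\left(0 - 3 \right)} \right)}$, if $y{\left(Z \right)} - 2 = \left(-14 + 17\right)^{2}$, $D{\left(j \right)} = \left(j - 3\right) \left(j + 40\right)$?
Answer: $-11$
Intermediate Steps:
$D{\left(j \right)} = \left(-3 + j\right) \left(40 + j\right)$
$y{\left(Z \right)} = 11$ ($y{\left(Z \right)} = 2 + \left(-14 + 17\right)^{2} = 2 + 3^{2} = 2 + 9 = 11$)
$- y{\left(D{\left(0 - 3 \right)} \right)} = \left(-1\right) 11 = -11$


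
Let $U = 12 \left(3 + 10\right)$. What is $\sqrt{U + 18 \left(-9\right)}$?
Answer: $i \sqrt{6} \approx 2.4495 i$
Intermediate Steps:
$U = 156$ ($U = 12 \cdot 13 = 156$)
$\sqrt{U + 18 \left(-9\right)} = \sqrt{156 + 18 \left(-9\right)} = \sqrt{156 - 162} = \sqrt{-6} = i \sqrt{6}$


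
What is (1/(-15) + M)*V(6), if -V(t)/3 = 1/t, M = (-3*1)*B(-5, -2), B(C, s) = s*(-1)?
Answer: 91/30 ≈ 3.0333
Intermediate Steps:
B(C, s) = -s
M = -6 (M = (-3*1)*(-1*(-2)) = -3*2 = -6)
V(t) = -3/t
(1/(-15) + M)*V(6) = (1/(-15) - 6)*(-3/6) = (-1/15 - 6)*(-3*⅙) = -91/15*(-½) = 91/30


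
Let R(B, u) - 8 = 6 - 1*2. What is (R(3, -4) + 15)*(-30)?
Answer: -810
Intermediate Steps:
R(B, u) = 12 (R(B, u) = 8 + (6 - 1*2) = 8 + (6 - 2) = 8 + 4 = 12)
(R(3, -4) + 15)*(-30) = (12 + 15)*(-30) = 27*(-30) = -810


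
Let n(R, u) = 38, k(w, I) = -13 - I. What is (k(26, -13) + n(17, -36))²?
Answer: 1444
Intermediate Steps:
(k(26, -13) + n(17, -36))² = ((-13 - 1*(-13)) + 38)² = ((-13 + 13) + 38)² = (0 + 38)² = 38² = 1444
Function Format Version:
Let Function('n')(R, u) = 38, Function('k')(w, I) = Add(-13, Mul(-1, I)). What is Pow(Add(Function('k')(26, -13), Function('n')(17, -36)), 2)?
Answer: 1444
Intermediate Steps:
Pow(Add(Function('k')(26, -13), Function('n')(17, -36)), 2) = Pow(Add(Add(-13, Mul(-1, -13)), 38), 2) = Pow(Add(Add(-13, 13), 38), 2) = Pow(Add(0, 38), 2) = Pow(38, 2) = 1444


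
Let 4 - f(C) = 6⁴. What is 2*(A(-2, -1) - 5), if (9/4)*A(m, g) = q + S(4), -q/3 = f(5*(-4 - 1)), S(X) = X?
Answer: 30950/9 ≈ 3438.9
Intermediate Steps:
f(C) = -1292 (f(C) = 4 - 1*6⁴ = 4 - 1*1296 = 4 - 1296 = -1292)
q = 3876 (q = -3*(-1292) = 3876)
A(m, g) = 15520/9 (A(m, g) = 4*(3876 + 4)/9 = (4/9)*3880 = 15520/9)
2*(A(-2, -1) - 5) = 2*(15520/9 - 5) = 2*(15475/9) = 30950/9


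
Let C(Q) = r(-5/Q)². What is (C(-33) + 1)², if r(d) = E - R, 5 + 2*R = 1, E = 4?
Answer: 1369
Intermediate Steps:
R = -2 (R = -5/2 + (½)*1 = -5/2 + ½ = -2)
r(d) = 6 (r(d) = 4 - 1*(-2) = 4 + 2 = 6)
C(Q) = 36 (C(Q) = 6² = 36)
(C(-33) + 1)² = (36 + 1)² = 37² = 1369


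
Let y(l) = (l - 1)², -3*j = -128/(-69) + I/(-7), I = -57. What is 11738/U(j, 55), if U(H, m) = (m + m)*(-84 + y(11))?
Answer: 5869/880 ≈ 6.6693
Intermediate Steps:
j = -4829/1449 (j = -(-128/(-69) - 57/(-7))/3 = -(-128*(-1/69) - 57*(-⅐))/3 = -(128/69 + 57/7)/3 = -⅓*4829/483 = -4829/1449 ≈ -3.3326)
y(l) = (-1 + l)²
U(H, m) = 32*m (U(H, m) = (m + m)*(-84 + (-1 + 11)²) = (2*m)*(-84 + 10²) = (2*m)*(-84 + 100) = (2*m)*16 = 32*m)
11738/U(j, 55) = 11738/((32*55)) = 11738/1760 = 11738*(1/1760) = 5869/880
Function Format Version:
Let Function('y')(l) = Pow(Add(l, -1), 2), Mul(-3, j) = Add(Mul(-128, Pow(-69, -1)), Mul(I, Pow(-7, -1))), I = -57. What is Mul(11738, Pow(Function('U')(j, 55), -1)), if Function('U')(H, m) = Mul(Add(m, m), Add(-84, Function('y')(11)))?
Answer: Rational(5869, 880) ≈ 6.6693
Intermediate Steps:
j = Rational(-4829, 1449) (j = Mul(Rational(-1, 3), Add(Mul(-128, Pow(-69, -1)), Mul(-57, Pow(-7, -1)))) = Mul(Rational(-1, 3), Add(Mul(-128, Rational(-1, 69)), Mul(-57, Rational(-1, 7)))) = Mul(Rational(-1, 3), Add(Rational(128, 69), Rational(57, 7))) = Mul(Rational(-1, 3), Rational(4829, 483)) = Rational(-4829, 1449) ≈ -3.3326)
Function('y')(l) = Pow(Add(-1, l), 2)
Function('U')(H, m) = Mul(32, m) (Function('U')(H, m) = Mul(Add(m, m), Add(-84, Pow(Add(-1, 11), 2))) = Mul(Mul(2, m), Add(-84, Pow(10, 2))) = Mul(Mul(2, m), Add(-84, 100)) = Mul(Mul(2, m), 16) = Mul(32, m))
Mul(11738, Pow(Function('U')(j, 55), -1)) = Mul(11738, Pow(Mul(32, 55), -1)) = Mul(11738, Pow(1760, -1)) = Mul(11738, Rational(1, 1760)) = Rational(5869, 880)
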